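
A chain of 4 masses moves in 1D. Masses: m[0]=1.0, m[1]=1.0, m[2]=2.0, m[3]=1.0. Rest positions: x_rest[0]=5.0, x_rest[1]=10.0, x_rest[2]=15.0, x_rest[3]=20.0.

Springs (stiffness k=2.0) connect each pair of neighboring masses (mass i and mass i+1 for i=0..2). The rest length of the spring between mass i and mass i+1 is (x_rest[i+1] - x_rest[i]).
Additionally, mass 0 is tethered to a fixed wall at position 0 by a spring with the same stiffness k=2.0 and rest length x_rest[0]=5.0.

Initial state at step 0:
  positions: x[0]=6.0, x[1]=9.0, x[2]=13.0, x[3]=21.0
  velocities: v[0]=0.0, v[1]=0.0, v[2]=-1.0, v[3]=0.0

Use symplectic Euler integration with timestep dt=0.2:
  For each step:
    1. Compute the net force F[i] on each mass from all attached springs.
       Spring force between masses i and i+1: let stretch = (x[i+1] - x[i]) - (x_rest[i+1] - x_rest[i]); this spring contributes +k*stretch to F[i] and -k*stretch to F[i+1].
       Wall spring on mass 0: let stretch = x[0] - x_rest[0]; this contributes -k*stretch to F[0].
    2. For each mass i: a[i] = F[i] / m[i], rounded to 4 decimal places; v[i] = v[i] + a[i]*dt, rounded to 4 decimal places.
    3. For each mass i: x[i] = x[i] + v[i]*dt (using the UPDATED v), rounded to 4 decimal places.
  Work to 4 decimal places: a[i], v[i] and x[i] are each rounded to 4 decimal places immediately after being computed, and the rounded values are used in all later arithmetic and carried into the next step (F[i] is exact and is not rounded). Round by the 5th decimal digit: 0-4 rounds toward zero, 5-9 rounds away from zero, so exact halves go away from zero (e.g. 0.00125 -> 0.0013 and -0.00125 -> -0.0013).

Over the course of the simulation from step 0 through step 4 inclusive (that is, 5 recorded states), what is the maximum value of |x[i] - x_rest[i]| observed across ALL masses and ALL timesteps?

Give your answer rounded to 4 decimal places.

Answer: 2.0400

Derivation:
Step 0: x=[6.0000 9.0000 13.0000 21.0000] v=[0.0000 0.0000 -1.0000 0.0000]
Step 1: x=[5.7600 9.0800 12.9600 20.7600] v=[-1.2000 0.4000 -0.2000 -1.2000]
Step 2: x=[5.3248 9.2048 13.0768 20.2960] v=[-2.1760 0.6240 0.5840 -2.3200]
Step 3: x=[4.7740 9.3290 13.3275 19.6545] v=[-2.7539 0.6208 1.2534 -3.2077]
Step 4: x=[4.2057 9.4086 13.6713 18.9068] v=[-2.8415 0.3982 1.7191 -3.7385]
Max displacement = 2.0400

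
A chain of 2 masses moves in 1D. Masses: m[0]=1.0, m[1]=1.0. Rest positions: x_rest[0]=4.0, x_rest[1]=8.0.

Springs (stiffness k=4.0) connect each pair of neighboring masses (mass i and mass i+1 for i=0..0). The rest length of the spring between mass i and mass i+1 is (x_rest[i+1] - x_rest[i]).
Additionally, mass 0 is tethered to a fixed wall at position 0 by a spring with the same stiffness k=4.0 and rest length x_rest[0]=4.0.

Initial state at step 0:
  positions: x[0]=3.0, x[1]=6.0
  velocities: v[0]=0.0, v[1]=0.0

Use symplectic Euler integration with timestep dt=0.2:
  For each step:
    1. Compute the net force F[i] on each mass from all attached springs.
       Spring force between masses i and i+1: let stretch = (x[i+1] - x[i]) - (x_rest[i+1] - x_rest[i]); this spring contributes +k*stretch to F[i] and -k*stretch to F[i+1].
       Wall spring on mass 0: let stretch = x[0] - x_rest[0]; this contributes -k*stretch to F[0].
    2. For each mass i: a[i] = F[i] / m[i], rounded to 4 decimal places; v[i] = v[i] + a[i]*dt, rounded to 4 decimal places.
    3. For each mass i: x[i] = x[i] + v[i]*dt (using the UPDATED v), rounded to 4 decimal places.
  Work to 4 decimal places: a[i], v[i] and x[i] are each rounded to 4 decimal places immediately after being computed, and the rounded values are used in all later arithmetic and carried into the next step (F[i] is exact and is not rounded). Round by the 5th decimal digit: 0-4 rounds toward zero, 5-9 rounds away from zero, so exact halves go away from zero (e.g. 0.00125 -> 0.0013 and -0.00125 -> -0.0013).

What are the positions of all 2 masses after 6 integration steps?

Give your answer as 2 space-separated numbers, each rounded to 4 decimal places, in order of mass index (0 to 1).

Step 0: x=[3.0000 6.0000] v=[0.0000 0.0000]
Step 1: x=[3.0000 6.1600] v=[0.0000 0.8000]
Step 2: x=[3.0256 6.4544] v=[0.1280 1.4720]
Step 3: x=[3.1157 6.8402] v=[0.4506 1.9290]
Step 4: x=[3.3032 7.2701] v=[0.9376 2.1494]
Step 5: x=[3.5969 7.7053] v=[1.4686 2.1759]
Step 6: x=[3.9725 8.1231] v=[1.8778 2.0892]

Answer: 3.9725 8.1231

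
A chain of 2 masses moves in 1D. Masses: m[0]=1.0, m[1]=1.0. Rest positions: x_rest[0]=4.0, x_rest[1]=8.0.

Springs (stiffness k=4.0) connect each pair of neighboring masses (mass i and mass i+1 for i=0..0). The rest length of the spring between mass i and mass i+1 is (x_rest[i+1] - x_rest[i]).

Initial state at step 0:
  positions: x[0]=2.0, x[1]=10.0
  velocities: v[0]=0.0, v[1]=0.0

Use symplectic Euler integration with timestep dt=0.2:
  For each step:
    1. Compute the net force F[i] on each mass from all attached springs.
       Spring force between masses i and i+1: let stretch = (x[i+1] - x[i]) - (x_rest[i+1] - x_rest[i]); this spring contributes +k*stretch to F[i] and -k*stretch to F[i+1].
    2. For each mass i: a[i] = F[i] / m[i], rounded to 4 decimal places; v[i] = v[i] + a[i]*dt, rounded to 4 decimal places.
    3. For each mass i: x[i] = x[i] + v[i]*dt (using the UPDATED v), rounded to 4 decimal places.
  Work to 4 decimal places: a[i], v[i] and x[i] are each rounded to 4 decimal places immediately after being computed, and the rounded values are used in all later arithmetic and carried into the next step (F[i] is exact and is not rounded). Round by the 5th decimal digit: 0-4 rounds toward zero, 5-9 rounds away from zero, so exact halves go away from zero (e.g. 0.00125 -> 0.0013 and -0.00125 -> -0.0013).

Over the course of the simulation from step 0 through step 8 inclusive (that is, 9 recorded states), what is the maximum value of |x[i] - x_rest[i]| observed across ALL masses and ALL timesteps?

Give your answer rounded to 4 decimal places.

Step 0: x=[2.0000 10.0000] v=[0.0000 0.0000]
Step 1: x=[2.6400 9.3600] v=[3.2000 -3.2000]
Step 2: x=[3.7152 8.2848] v=[5.3760 -5.3760]
Step 3: x=[4.8815 7.1185] v=[5.8317 -5.8317]
Step 4: x=[5.7658 6.2342] v=[4.4213 -4.4213]
Step 5: x=[6.0850 5.9150] v=[1.5960 -1.5960]
Step 6: x=[5.7370 6.2630] v=[-1.7400 1.7400]
Step 7: x=[4.8332 7.1668] v=[-4.5192 4.5192]
Step 8: x=[3.6627 8.3373] v=[-5.8523 5.8523]
Max displacement = 2.0850

Answer: 2.0850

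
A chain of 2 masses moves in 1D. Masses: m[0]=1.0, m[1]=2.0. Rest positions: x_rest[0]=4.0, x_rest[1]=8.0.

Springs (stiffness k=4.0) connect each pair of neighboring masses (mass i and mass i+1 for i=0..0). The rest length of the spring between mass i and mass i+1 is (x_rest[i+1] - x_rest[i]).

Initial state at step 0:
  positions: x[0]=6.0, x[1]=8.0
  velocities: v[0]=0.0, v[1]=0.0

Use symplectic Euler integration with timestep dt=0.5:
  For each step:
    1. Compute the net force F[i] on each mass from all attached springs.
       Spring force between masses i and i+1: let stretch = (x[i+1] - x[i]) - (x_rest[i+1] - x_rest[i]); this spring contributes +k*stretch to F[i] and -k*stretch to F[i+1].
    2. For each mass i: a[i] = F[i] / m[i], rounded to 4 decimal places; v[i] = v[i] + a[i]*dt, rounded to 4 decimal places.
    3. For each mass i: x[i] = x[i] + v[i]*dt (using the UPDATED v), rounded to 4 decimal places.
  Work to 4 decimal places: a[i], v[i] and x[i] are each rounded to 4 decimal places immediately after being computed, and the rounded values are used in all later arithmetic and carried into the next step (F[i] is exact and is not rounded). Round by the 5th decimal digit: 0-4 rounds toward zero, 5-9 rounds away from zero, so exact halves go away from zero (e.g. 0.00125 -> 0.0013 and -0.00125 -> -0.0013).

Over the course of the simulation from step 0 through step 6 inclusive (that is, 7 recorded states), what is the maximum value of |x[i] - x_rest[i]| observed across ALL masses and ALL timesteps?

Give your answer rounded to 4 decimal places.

Step 0: x=[6.0000 8.0000] v=[0.0000 0.0000]
Step 1: x=[4.0000 9.0000] v=[-4.0000 2.0000]
Step 2: x=[3.0000 9.5000] v=[-2.0000 1.0000]
Step 3: x=[4.5000 8.7500] v=[3.0000 -1.5000]
Step 4: x=[6.2500 7.8750] v=[3.5000 -1.7500]
Step 5: x=[5.6250 8.1875] v=[-1.2500 0.6250]
Step 6: x=[3.5625 9.2188] v=[-4.1250 2.0625]
Max displacement = 2.2500

Answer: 2.2500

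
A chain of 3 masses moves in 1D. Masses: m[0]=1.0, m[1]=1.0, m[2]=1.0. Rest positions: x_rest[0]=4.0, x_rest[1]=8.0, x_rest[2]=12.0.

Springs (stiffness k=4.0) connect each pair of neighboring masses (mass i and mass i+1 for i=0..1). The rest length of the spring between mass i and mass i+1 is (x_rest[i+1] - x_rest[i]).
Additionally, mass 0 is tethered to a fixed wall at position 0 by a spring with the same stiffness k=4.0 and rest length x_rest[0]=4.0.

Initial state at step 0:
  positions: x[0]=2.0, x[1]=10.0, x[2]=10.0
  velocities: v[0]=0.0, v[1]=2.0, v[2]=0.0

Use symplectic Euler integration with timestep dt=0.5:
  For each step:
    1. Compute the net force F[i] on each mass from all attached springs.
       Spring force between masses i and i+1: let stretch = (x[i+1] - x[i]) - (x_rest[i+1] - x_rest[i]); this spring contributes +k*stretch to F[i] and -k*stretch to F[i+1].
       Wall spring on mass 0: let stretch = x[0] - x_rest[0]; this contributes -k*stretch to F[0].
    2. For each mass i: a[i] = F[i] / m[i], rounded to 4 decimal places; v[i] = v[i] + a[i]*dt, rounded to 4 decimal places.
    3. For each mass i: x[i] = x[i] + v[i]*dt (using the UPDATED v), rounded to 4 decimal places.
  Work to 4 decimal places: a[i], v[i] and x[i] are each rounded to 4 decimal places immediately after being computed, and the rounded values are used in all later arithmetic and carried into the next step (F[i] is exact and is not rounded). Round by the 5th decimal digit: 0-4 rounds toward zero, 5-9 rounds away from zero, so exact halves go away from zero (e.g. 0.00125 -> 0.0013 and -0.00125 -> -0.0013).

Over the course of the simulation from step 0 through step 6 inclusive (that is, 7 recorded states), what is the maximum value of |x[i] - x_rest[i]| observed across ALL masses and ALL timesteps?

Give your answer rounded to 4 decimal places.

Answer: 6.0000

Derivation:
Step 0: x=[2.0000 10.0000 10.0000] v=[0.0000 2.0000 0.0000]
Step 1: x=[8.0000 3.0000 14.0000] v=[12.0000 -14.0000 8.0000]
Step 2: x=[1.0000 12.0000 11.0000] v=[-14.0000 18.0000 -6.0000]
Step 3: x=[4.0000 9.0000 13.0000] v=[6.0000 -6.0000 4.0000]
Step 4: x=[8.0000 5.0000 15.0000] v=[8.0000 -8.0000 4.0000]
Step 5: x=[1.0000 14.0000 11.0000] v=[-14.0000 18.0000 -8.0000]
Step 6: x=[6.0000 7.0000 14.0000] v=[10.0000 -14.0000 6.0000]
Max displacement = 6.0000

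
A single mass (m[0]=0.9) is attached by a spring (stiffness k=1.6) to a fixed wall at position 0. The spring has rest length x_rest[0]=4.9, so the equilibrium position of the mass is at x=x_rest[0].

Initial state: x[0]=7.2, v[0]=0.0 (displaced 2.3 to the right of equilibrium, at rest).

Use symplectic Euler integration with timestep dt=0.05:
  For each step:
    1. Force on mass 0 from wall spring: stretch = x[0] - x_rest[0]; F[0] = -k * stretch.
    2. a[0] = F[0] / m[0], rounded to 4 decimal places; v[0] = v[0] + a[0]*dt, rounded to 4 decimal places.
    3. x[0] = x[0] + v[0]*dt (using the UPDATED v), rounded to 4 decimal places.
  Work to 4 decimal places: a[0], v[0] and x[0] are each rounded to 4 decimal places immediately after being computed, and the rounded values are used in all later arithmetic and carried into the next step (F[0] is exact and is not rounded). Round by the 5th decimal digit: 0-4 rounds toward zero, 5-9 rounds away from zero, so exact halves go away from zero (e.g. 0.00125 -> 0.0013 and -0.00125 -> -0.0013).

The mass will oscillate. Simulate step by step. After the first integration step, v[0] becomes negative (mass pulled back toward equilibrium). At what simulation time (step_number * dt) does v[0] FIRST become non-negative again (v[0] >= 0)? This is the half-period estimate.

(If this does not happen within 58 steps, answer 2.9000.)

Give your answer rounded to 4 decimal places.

Answer: 2.4000

Derivation:
Step 0: x=[7.2000] v=[0.0000]
Step 1: x=[7.1898] v=[-0.2044]
Step 2: x=[7.1694] v=[-0.4079]
Step 3: x=[7.1389] v=[-0.6096]
Step 4: x=[7.0985] v=[-0.8086]
Step 5: x=[7.0483] v=[-1.0040]
Step 6: x=[6.9886] v=[-1.1950]
Step 7: x=[6.9196] v=[-1.3807]
Step 8: x=[6.8416] v=[-1.5602]
Step 9: x=[6.7550] v=[-1.7328]
Step 10: x=[6.6601] v=[-1.8977]
Step 11: x=[6.5574] v=[-2.0542]
Step 12: x=[6.4473] v=[-2.2015]
Step 13: x=[6.3304] v=[-2.3390]
Step 14: x=[6.2071] v=[-2.4661]
Step 15: x=[6.0780] v=[-2.5823]
Step 16: x=[5.9437] v=[-2.6870]
Step 17: x=[5.8047] v=[-2.7798]
Step 18: x=[5.6617] v=[-2.8602]
Step 19: x=[5.5153] v=[-2.9279]
Step 20: x=[5.3662] v=[-2.9826]
Step 21: x=[5.2150] v=[-3.0240]
Step 22: x=[5.0624] v=[-3.0520]
Step 23: x=[4.9091] v=[-3.0664]
Step 24: x=[4.7557] v=[-3.0672]
Step 25: x=[4.6030] v=[-3.0544]
Step 26: x=[4.4516] v=[-3.0280]
Step 27: x=[4.3022] v=[-2.9881]
Step 28: x=[4.1555] v=[-2.9350]
Step 29: x=[4.0121] v=[-2.8688]
Step 30: x=[3.8726] v=[-2.7899]
Step 31: x=[3.7377] v=[-2.6986]
Step 32: x=[3.6079] v=[-2.5953]
Step 33: x=[3.4839] v=[-2.4804]
Step 34: x=[3.3662] v=[-2.3545]
Step 35: x=[3.2553] v=[-2.2182]
Step 36: x=[3.1517] v=[-2.0720]
Step 37: x=[3.0559] v=[-1.9166]
Step 38: x=[2.9683] v=[-1.7527]
Step 39: x=[2.8893] v=[-1.5810]
Step 40: x=[2.8192] v=[-1.4023]
Step 41: x=[2.7583] v=[-1.2173]
Step 42: x=[2.7070] v=[-1.0269]
Step 43: x=[2.6654] v=[-0.8320]
Step 44: x=[2.6337] v=[-0.6334]
Step 45: x=[2.6121] v=[-0.4320]
Step 46: x=[2.6007] v=[-0.2286]
Step 47: x=[2.5995] v=[-0.0242]
Step 48: x=[2.6085] v=[0.1803]
First v>=0 after going negative at step 48, time=2.4000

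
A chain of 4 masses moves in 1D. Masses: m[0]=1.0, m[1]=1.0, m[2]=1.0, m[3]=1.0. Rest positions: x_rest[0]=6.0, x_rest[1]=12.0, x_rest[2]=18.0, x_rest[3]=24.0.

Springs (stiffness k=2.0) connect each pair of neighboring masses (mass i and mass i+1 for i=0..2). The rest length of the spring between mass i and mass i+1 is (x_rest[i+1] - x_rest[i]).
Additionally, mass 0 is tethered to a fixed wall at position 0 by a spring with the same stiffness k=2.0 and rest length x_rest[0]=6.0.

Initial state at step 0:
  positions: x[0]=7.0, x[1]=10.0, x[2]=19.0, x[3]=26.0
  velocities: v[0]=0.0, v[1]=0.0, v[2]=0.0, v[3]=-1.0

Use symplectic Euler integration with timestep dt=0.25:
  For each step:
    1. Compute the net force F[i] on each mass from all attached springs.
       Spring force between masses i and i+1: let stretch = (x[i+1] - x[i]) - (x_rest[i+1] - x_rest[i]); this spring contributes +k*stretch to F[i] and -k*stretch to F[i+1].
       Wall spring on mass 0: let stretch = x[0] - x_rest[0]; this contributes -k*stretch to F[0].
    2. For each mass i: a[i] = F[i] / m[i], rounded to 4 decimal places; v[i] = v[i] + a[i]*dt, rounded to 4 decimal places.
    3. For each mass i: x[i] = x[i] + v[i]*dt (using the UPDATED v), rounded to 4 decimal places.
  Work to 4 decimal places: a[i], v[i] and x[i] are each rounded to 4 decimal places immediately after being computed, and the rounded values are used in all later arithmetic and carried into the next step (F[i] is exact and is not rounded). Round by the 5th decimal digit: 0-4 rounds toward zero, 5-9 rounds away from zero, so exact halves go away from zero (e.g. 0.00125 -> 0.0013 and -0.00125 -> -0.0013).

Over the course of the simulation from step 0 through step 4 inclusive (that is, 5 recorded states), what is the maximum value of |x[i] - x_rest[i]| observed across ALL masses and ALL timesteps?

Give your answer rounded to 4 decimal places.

Answer: 2.0179

Derivation:
Step 0: x=[7.0000 10.0000 19.0000 26.0000] v=[0.0000 0.0000 0.0000 -1.0000]
Step 1: x=[6.5000 10.7500 18.7500 25.6250] v=[-2.0000 3.0000 -1.0000 -1.5000]
Step 2: x=[5.7188 11.9688 18.3594 25.1406] v=[-3.1250 4.8750 -1.5625 -1.9375]
Step 3: x=[5.0040 13.2051 18.0176 24.5586] v=[-2.8594 4.9453 -1.3672 -2.3281]
Step 4: x=[4.6888 14.0179 17.8919 23.9090] v=[-1.2609 3.2510 -0.5030 -2.5986]
Max displacement = 2.0179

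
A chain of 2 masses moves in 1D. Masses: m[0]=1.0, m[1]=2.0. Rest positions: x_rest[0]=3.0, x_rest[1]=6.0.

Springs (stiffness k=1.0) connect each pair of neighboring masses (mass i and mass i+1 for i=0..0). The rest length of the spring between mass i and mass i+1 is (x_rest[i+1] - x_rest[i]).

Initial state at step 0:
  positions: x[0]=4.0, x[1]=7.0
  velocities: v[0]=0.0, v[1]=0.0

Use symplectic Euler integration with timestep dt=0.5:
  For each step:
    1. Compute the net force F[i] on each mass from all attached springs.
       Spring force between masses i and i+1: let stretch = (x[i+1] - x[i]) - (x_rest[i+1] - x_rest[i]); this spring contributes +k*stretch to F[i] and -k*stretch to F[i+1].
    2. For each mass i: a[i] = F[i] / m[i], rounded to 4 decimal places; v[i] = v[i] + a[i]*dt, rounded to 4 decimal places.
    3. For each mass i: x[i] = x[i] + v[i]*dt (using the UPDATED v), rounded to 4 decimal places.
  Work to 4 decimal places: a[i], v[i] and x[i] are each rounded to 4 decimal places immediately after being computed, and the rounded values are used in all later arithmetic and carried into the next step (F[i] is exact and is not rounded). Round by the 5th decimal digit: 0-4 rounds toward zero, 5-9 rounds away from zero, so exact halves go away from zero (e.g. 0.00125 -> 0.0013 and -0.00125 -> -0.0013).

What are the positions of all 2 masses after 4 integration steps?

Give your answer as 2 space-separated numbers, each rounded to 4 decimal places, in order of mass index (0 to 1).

Step 0: x=[4.0000 7.0000] v=[0.0000 0.0000]
Step 1: x=[4.0000 7.0000] v=[0.0000 0.0000]
Step 2: x=[4.0000 7.0000] v=[0.0000 0.0000]
Step 3: x=[4.0000 7.0000] v=[0.0000 0.0000]
Step 4: x=[4.0000 7.0000] v=[0.0000 0.0000]

Answer: 4.0000 7.0000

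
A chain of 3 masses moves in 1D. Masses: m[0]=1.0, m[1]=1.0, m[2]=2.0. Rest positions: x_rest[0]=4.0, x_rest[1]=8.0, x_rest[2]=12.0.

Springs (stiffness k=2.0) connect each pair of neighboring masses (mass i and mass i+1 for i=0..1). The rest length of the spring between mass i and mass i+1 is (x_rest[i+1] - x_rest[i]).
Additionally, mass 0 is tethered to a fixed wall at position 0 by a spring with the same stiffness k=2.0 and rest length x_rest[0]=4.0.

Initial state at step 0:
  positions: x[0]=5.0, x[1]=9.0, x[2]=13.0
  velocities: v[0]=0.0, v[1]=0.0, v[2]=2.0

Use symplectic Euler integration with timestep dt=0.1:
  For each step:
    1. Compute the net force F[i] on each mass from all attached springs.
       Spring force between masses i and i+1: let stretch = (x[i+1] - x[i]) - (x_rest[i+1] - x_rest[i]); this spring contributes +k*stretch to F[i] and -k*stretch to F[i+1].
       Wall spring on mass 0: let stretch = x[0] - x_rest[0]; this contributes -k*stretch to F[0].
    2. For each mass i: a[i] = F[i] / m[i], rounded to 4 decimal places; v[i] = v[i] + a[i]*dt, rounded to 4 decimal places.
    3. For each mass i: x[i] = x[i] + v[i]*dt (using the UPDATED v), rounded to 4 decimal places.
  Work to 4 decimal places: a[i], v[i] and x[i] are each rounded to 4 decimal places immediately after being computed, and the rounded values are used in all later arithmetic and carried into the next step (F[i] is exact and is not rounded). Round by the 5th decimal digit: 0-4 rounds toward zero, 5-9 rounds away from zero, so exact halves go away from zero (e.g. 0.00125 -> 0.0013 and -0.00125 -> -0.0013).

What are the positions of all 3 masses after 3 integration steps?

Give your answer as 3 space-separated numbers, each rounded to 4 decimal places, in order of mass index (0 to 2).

Step 0: x=[5.0000 9.0000 13.0000] v=[0.0000 0.0000 2.0000]
Step 1: x=[4.9800 9.0000 13.2000] v=[-0.2000 0.0000 2.0000]
Step 2: x=[4.9408 9.0036 13.3980] v=[-0.3920 0.0360 1.9800]
Step 3: x=[4.8840 9.0138 13.5921] v=[-0.5676 0.1023 1.9406]

Answer: 4.8840 9.0138 13.5921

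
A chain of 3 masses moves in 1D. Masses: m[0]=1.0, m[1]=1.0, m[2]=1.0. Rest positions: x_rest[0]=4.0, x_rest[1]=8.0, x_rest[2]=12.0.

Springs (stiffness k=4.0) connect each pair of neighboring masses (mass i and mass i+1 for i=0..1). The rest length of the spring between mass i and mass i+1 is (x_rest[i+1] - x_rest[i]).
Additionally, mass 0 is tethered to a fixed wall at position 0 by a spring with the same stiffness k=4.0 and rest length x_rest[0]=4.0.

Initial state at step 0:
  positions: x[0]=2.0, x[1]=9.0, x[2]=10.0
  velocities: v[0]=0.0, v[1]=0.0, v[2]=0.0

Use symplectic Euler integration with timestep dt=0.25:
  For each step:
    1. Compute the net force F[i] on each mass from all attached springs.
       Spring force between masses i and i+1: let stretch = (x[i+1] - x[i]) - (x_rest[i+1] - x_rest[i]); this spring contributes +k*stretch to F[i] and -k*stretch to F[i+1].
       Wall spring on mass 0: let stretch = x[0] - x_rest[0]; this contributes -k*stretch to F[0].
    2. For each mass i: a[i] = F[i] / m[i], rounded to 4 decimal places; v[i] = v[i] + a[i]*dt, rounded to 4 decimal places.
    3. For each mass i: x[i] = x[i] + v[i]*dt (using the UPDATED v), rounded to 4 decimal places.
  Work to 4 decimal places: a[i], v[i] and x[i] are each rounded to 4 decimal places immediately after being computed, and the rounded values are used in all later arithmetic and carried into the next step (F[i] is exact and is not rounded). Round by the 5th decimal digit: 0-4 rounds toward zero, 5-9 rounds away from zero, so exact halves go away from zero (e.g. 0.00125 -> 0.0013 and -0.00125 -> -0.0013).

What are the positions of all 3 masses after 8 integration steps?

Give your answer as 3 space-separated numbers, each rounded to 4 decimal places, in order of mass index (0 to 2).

Step 0: x=[2.0000 9.0000 10.0000] v=[0.0000 0.0000 0.0000]
Step 1: x=[3.2500 7.5000 10.7500] v=[5.0000 -6.0000 3.0000]
Step 2: x=[4.7500 5.7500 11.6875] v=[6.0000 -7.0000 3.7500]
Step 3: x=[5.3125 5.2344 12.1406] v=[2.2500 -2.0625 1.8125]
Step 4: x=[4.5274 6.4649 11.8672] v=[-3.1406 4.9218 -1.0937]
Step 5: x=[3.0948 8.5616 11.2432] v=[-5.7305 8.3866 -2.4960]
Step 6: x=[2.2552 9.9620 10.9488] v=[-3.3585 5.6014 -1.1776]
Step 7: x=[2.7785 9.6824 11.4077] v=[2.0931 -1.1186 1.8356]
Step 8: x=[4.3331 8.1081 12.4353] v=[6.2185 -6.2972 4.1103]

Answer: 4.3331 8.1081 12.4353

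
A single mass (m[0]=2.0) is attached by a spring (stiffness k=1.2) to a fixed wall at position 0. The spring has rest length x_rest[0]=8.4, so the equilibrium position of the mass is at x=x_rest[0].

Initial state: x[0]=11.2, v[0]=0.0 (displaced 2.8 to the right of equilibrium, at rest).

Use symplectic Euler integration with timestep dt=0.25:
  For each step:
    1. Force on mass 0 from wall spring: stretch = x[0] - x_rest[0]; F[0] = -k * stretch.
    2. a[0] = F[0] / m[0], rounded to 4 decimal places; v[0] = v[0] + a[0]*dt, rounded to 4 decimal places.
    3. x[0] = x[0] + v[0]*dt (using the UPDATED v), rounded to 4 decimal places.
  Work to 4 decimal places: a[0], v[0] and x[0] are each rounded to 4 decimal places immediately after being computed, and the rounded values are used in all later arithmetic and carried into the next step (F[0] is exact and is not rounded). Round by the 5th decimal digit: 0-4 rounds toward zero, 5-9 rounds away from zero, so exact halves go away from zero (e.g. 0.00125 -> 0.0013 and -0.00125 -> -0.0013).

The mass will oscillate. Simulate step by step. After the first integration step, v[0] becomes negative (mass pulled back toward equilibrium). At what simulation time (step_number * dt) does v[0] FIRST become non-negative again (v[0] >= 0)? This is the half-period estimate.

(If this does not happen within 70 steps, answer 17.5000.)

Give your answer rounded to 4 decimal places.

Answer: 4.2500

Derivation:
Step 0: x=[11.2000] v=[0.0000]
Step 1: x=[11.0950] v=[-0.4200]
Step 2: x=[10.8889] v=[-0.8243]
Step 3: x=[10.5895] v=[-1.1976]
Step 4: x=[10.2080] v=[-1.5260]
Step 5: x=[9.7587] v=[-1.7972]
Step 6: x=[9.2585] v=[-2.0010]
Step 7: x=[8.7261] v=[-2.1298]
Step 8: x=[8.1814] v=[-2.1787]
Step 9: x=[7.6449] v=[-2.1459]
Step 10: x=[7.1368] v=[-2.0326]
Step 11: x=[6.6760] v=[-1.8431]
Step 12: x=[6.2799] v=[-1.5845]
Step 13: x=[5.9633] v=[-1.2665]
Step 14: x=[5.7381] v=[-0.9010]
Step 15: x=[5.6127] v=[-0.5017]
Step 16: x=[5.5918] v=[-0.0836]
Step 17: x=[5.6762] v=[0.3376]
First v>=0 after going negative at step 17, time=4.2500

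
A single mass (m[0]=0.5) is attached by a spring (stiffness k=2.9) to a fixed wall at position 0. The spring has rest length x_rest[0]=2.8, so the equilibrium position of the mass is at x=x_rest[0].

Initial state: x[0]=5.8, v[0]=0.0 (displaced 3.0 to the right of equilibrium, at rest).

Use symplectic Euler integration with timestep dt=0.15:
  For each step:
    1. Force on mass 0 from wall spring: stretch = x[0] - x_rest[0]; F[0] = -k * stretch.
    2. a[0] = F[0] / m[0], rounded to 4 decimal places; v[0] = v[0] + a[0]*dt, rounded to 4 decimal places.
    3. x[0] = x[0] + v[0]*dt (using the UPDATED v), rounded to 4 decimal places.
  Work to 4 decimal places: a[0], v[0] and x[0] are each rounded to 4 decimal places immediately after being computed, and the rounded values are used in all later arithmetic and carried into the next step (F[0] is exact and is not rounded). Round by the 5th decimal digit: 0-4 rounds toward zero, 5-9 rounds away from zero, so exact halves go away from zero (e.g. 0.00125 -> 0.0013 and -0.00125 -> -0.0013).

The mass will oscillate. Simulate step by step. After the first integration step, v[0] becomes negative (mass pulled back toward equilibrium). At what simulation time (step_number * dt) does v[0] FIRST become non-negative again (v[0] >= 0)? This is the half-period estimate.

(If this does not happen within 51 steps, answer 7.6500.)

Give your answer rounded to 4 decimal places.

Answer: 1.3500

Derivation:
Step 0: x=[5.8000] v=[0.0000]
Step 1: x=[5.4085] v=[-2.6100]
Step 2: x=[4.6766] v=[-4.8794]
Step 3: x=[3.6998] v=[-6.5120]
Step 4: x=[2.6056] v=[-7.2948]
Step 5: x=[1.5367] v=[-7.1257]
Step 6: x=[0.6327] v=[-6.0266]
Step 7: x=[0.0115] v=[-4.1411]
Step 8: x=[-0.2458] v=[-1.7151]
Step 9: x=[-0.1056] v=[0.9347]
First v>=0 after going negative at step 9, time=1.3500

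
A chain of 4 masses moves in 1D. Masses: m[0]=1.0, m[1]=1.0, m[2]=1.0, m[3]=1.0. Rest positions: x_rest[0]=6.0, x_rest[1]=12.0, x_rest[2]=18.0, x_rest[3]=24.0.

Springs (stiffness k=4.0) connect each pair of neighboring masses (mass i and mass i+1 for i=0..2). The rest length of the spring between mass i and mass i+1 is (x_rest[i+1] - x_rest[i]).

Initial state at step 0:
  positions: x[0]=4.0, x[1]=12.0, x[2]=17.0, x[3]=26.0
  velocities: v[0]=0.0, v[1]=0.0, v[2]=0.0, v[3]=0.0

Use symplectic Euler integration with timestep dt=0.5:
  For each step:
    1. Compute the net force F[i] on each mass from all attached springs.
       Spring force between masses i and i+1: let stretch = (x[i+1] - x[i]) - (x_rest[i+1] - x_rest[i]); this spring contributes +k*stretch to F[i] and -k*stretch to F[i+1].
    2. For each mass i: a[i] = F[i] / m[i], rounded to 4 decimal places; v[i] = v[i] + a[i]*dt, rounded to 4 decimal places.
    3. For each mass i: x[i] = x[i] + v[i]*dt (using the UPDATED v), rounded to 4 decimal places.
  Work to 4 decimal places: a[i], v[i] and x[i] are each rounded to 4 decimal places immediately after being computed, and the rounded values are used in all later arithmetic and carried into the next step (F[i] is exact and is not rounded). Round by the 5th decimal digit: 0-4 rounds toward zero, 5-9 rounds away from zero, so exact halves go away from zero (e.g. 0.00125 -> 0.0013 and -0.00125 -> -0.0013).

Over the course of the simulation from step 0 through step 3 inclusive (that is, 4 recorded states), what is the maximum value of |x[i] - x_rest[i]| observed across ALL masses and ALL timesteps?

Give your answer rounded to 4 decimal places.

Answer: 3.0000

Derivation:
Step 0: x=[4.0000 12.0000 17.0000 26.0000] v=[0.0000 0.0000 0.0000 0.0000]
Step 1: x=[6.0000 9.0000 21.0000 23.0000] v=[4.0000 -6.0000 8.0000 -6.0000]
Step 2: x=[5.0000 15.0000 15.0000 24.0000] v=[-2.0000 12.0000 -12.0000 2.0000]
Step 3: x=[8.0000 11.0000 18.0000 22.0000] v=[6.0000 -8.0000 6.0000 -4.0000]
Max displacement = 3.0000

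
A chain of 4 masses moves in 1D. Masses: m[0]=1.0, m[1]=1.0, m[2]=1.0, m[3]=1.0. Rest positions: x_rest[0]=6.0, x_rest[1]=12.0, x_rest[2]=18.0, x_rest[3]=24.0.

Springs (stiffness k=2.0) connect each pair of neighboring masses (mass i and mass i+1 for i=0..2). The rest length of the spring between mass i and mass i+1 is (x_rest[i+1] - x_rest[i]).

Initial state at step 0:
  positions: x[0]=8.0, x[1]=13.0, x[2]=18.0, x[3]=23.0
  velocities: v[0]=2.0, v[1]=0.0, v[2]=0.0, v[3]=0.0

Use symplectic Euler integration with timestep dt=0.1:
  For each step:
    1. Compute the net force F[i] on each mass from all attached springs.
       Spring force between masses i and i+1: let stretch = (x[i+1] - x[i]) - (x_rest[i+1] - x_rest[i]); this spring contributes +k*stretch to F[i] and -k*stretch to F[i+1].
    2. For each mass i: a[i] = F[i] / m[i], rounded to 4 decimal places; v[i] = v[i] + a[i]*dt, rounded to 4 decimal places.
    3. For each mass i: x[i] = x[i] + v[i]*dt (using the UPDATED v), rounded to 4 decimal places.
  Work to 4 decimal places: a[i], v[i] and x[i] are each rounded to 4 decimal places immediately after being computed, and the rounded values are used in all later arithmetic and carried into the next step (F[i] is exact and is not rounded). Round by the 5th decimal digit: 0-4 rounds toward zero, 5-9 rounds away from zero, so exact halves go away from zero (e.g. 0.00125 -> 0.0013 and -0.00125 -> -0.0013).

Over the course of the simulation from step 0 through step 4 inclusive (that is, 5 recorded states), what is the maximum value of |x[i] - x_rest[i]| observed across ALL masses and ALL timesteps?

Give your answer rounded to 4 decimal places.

Answer: 2.5668

Derivation:
Step 0: x=[8.0000 13.0000 18.0000 23.0000] v=[2.0000 0.0000 0.0000 0.0000]
Step 1: x=[8.1800 13.0000 18.0000 23.0200] v=[1.8000 0.0000 0.0000 0.2000]
Step 2: x=[8.3364 13.0036 18.0004 23.0596] v=[1.5640 0.0360 0.0040 0.3960]
Step 3: x=[8.4661 13.0138 18.0021 23.1180] v=[1.2974 0.1019 0.0165 0.5842]
Step 4: x=[8.5668 13.0328 18.0063 23.1941] v=[1.0069 0.1900 0.0420 0.7610]
Max displacement = 2.5668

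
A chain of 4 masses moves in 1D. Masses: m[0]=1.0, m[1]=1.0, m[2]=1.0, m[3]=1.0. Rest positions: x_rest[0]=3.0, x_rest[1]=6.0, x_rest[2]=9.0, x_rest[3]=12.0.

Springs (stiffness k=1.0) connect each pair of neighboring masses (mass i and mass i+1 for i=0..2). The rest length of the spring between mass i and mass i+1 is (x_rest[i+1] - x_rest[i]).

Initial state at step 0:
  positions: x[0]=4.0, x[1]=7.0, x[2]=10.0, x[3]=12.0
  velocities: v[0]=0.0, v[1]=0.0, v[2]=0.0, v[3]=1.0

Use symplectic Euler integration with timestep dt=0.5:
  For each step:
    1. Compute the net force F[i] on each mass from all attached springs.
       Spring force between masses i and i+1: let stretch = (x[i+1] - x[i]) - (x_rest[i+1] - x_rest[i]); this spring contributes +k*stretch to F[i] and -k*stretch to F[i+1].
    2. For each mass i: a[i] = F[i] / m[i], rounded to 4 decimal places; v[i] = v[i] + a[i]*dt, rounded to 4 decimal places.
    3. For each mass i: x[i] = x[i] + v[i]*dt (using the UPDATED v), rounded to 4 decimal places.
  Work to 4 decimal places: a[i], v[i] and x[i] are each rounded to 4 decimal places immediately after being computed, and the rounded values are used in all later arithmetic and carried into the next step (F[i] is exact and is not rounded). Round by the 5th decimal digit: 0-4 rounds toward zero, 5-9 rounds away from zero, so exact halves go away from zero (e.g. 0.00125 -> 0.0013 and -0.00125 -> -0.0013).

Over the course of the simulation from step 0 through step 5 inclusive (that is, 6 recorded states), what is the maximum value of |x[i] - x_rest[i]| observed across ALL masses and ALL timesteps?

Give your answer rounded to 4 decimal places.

Step 0: x=[4.0000 7.0000 10.0000 12.0000] v=[0.0000 0.0000 0.0000 1.0000]
Step 1: x=[4.0000 7.0000 9.7500 12.7500] v=[0.0000 0.0000 -0.5000 1.5000]
Step 2: x=[4.0000 6.9375 9.5625 13.5000] v=[0.0000 -0.1250 -0.3750 1.5000]
Step 3: x=[3.9844 6.7969 9.7032 14.0157] v=[-0.0313 -0.2813 0.2813 1.0313]
Step 4: x=[3.9219 6.6797 10.1954 14.2033] v=[-0.1251 -0.2344 0.9844 0.3751]
Step 5: x=[3.7988 6.7520 10.8107 14.1389] v=[-0.2462 0.1446 1.2305 -0.1289]
Max displacement = 2.2033

Answer: 2.2033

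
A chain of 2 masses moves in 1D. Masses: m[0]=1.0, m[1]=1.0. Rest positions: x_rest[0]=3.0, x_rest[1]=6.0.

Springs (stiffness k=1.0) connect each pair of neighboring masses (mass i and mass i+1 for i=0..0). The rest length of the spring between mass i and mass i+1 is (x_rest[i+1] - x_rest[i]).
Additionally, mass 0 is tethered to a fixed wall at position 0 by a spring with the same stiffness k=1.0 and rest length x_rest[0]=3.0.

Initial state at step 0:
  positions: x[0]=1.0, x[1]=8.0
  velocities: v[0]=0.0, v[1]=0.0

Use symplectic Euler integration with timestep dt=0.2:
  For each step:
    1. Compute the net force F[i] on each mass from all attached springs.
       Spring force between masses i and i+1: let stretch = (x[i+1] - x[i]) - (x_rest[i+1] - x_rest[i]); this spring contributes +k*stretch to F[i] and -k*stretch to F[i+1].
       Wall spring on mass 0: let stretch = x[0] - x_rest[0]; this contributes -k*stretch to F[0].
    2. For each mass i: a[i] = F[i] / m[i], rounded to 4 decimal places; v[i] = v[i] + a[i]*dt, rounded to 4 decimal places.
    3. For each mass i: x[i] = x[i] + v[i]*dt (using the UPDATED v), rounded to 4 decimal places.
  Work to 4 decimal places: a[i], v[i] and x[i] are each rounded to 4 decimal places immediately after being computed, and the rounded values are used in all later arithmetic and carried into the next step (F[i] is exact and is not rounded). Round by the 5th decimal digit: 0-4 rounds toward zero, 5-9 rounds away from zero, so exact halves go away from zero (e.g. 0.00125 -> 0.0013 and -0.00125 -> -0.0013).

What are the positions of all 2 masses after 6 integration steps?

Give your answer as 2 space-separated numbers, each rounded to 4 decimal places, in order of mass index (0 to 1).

Step 0: x=[1.0000 8.0000] v=[0.0000 0.0000]
Step 1: x=[1.2400 7.8400] v=[1.2000 -0.8000]
Step 2: x=[1.6944 7.5360] v=[2.2720 -1.5200]
Step 3: x=[2.3147 7.1183] v=[3.1014 -2.0883]
Step 4: x=[3.0345 6.6285] v=[3.5992 -2.4490]
Step 5: x=[3.7767 6.1149] v=[3.7111 -2.5678]
Step 6: x=[4.4614 5.6278] v=[3.4234 -2.4354]

Answer: 4.4614 5.6278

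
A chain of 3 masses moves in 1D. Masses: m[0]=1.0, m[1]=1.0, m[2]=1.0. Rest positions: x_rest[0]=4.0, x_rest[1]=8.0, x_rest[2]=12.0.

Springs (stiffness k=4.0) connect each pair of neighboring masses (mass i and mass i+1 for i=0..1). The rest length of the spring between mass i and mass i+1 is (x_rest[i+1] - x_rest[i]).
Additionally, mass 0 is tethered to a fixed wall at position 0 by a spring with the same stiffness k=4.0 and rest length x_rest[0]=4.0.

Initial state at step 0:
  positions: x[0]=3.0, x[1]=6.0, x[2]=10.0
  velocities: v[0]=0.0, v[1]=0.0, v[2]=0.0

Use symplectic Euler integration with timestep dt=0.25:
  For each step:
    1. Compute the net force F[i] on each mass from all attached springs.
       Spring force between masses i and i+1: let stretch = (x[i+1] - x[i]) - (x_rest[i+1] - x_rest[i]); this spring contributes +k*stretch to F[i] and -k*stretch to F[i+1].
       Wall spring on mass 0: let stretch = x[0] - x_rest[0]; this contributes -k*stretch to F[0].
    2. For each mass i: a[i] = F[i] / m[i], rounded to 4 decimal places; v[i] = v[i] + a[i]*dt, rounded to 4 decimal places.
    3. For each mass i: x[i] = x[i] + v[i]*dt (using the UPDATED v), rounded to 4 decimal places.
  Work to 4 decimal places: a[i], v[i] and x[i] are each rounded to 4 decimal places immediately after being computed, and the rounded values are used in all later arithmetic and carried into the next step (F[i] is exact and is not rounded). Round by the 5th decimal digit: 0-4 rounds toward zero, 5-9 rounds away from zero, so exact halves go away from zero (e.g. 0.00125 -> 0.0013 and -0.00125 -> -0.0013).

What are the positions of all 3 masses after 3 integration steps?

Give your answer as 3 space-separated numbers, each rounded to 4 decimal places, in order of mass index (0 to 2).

Step 0: x=[3.0000 6.0000 10.0000] v=[0.0000 0.0000 0.0000]
Step 1: x=[3.0000 6.2500 10.0000] v=[0.0000 1.0000 0.0000]
Step 2: x=[3.0625 6.6250 10.0625] v=[0.2500 1.5000 0.2500]
Step 3: x=[3.2500 6.9688 10.2656] v=[0.7500 1.3750 0.8125]

Answer: 3.2500 6.9688 10.2656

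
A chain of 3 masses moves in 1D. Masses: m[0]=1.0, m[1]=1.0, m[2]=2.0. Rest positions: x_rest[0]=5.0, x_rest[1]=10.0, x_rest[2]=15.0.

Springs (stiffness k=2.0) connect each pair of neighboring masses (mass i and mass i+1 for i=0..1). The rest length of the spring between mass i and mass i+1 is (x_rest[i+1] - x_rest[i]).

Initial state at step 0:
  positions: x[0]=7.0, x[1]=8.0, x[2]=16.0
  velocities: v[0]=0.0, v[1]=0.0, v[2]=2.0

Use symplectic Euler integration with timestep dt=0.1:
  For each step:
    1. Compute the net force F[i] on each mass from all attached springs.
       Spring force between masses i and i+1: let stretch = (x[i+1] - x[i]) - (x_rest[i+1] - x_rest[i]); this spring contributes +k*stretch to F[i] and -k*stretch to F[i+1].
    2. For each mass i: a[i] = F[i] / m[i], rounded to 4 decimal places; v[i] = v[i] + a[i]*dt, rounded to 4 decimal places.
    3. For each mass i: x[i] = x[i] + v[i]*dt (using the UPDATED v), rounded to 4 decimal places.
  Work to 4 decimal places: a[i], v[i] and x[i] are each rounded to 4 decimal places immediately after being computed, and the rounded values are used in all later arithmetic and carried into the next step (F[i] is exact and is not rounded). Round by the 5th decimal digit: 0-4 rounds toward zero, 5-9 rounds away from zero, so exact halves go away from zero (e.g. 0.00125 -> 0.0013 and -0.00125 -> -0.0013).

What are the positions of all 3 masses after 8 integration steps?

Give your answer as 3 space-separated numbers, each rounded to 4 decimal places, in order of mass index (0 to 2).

Answer: 4.9563 11.8801 16.6820

Derivation:
Step 0: x=[7.0000 8.0000 16.0000] v=[0.0000 0.0000 2.0000]
Step 1: x=[6.9200 8.1400 16.1700] v=[-0.8000 1.4000 1.7000]
Step 2: x=[6.7644 8.4162 16.3097] v=[-1.5560 2.7620 1.3970]
Step 3: x=[6.5418 8.8172 16.4205] v=[-2.2256 4.0103 1.1077]
Step 4: x=[6.2648 9.3248 16.5052] v=[-2.7705 5.0759 0.8474]
Step 5: x=[5.9490 9.9148 16.5681] v=[-3.1585 5.9000 0.6294]
Step 6: x=[5.6125 10.5586 16.6145] v=[-3.3653 6.4375 0.4641]
Step 7: x=[5.2749 11.2246 16.6504] v=[-3.3761 6.6595 0.3585]
Step 8: x=[4.9563 11.8801 16.6820] v=[-3.1862 6.5547 0.3159]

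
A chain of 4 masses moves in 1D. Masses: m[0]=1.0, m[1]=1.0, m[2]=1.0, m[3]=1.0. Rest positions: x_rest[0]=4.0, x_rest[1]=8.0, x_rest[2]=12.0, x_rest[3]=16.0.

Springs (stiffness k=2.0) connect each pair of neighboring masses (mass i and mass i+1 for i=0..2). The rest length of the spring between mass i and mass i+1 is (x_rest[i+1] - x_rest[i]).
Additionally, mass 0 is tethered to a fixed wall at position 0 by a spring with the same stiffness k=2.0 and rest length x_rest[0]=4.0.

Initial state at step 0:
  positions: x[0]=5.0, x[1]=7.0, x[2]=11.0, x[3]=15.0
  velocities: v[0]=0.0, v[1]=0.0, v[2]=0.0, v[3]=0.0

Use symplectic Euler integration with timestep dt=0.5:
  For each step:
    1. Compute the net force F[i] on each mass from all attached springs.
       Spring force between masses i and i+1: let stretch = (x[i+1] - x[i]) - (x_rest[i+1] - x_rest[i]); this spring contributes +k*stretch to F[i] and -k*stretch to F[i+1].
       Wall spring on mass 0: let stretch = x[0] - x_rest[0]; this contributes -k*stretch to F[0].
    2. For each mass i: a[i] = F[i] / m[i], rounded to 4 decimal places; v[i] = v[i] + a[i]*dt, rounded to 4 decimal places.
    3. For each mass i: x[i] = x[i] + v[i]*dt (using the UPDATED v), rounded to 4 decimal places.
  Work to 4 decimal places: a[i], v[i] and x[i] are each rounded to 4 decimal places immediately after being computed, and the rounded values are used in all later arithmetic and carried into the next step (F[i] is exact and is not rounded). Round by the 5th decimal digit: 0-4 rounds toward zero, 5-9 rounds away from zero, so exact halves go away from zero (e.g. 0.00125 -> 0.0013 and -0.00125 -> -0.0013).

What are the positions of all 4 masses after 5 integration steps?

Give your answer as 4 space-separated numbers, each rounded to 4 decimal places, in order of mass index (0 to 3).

Answer: 4.4375 7.4375 11.0313 16.5938

Derivation:
Step 0: x=[5.0000 7.0000 11.0000 15.0000] v=[0.0000 0.0000 0.0000 0.0000]
Step 1: x=[3.5000 8.0000 11.0000 15.0000] v=[-3.0000 2.0000 0.0000 0.0000]
Step 2: x=[2.5000 8.2500 11.5000 15.0000] v=[-2.0000 0.5000 1.0000 0.0000]
Step 3: x=[3.1250 7.2500 12.1250 15.2500] v=[1.2500 -2.0000 1.2500 0.5000]
Step 4: x=[4.2500 6.6250 11.8750 15.9375] v=[2.2500 -1.2500 -0.5000 1.3750]
Step 5: x=[4.4375 7.4375 11.0313 16.5938] v=[0.3750 1.6250 -1.6875 1.3125]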